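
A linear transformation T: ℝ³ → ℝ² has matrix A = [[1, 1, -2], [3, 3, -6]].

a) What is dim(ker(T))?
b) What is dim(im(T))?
dim(ker) = 2, dim(im) = 1

Observe that row 2 = 3 × row 1 (so the rows are linearly dependent).
Thus rank(A) = 1 (only one linearly independent row).
dim(im(T)) = rank(A) = 1.
By the rank-nullity theorem applied to T: ℝ³ → ℝ², rank(A) + nullity(A) = 3 (the domain dimension), so dim(ker(T)) = 3 - 1 = 2.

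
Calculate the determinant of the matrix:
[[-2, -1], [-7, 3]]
-13

For a 2×2 matrix [[a, b], [c, d]], det = ad - bc
det = (-2)(3) - (-1)(-7) = -6 - 7 = -13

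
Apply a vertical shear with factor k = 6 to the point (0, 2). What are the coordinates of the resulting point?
(0, 2)

Shear matrix for vertical shear with factor k = 6:
[[1, 0], [6, 1]]
Result: (0, 2) → (0, 2)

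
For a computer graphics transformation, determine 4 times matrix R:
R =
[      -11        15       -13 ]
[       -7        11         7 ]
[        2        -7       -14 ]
4R =
[      -44        60       -52 ]
[      -28        44        28 ]
[        8       -28       -56 ]

Scalar multiplication is elementwise: (4R)[i][j] = 4 * R[i][j].
  (4R)[0][0] = 4 * (-11) = -44
  (4R)[0][1] = 4 * (15) = 60
  (4R)[0][2] = 4 * (-13) = -52
  (4R)[1][0] = 4 * (-7) = -28
  (4R)[1][1] = 4 * (11) = 44
  (4R)[1][2] = 4 * (7) = 28
  (4R)[2][0] = 4 * (2) = 8
  (4R)[2][1] = 4 * (-7) = -28
  (4R)[2][2] = 4 * (-14) = -56
4R =
[      -44        60       -52 ]
[      -28        44        28 ]
[        8       -28       -56 ]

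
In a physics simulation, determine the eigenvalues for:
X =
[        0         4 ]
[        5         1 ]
λ = -4, 5

Solve det(X - λI) = 0. For a 2×2 matrix the characteristic equation is λ² - (trace)λ + det = 0.
trace(X) = a + d = 0 + 1 = 1.
det(X) = a*d - b*c = (0)*(1) - (4)*(5) = 0 - 20 = -20.
Characteristic equation: λ² - (1)λ + (-20) = 0.
Discriminant = (1)² - 4*(-20) = 1 + 80 = 81.
λ = (1 ± √81) / 2 = (1 ± 9) / 2 = -4, 5.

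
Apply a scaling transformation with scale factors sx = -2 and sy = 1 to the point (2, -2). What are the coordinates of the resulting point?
(-4, -2)

Scaling matrix:
[[-2, 0], [0, 1]]
Result: (2 × -2, -2 × 1) = (-4, -2)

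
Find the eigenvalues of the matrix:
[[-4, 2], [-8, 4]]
λ = 0 and λ = 0

Characteristic equation: det(A - λI) = 0
λ² - (trace)λ + (det) = 0
λ² - (0)λ + (0) = 0
λ² - 0λ + 0 = 0
Solving: λ = 0, 0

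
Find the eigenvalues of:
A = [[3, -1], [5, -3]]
λ = -2, 2

Solve det(A - λI) = 0. For a 2×2 matrix this is λ² - (trace)λ + det = 0.
trace(A) = 3 - 3 = 0.
det(A) = (3)*(-3) - (-1)*(5) = -9 + 5 = -4.
Characteristic equation: λ² - (0)λ + (-4) = 0.
Discriminant: (0)² - 4*(-4) = 0 + 16 = 16.
Roots: λ = (0 ± √16) / 2 = -2, 2.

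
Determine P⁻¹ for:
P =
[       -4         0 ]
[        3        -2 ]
det(P) = 8
P⁻¹ =
[     -1/4         0 ]
[     -3/8      -1/2 ]

For a 2×2 matrix P = [[a, b], [c, d]] with det(P) ≠ 0, P⁻¹ = (1/det(P)) * [[d, -b], [-c, a]].
det(P) = (-4)*(-2) - (0)*(3) = 8 - 0 = 8.
P⁻¹ = (1/8) * [[-2, 0], [-3, -4]].
Dividing each entry by 8 and reducing:
P⁻¹ =
[     -1/4         0 ]
[     -3/8      -1/2 ]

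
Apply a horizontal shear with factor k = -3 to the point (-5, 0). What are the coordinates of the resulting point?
(-5, 0)

Shear matrix for horizontal shear with factor k = -3:
[[1, -3], [0, 1]]
Result: (-5, 0) → (-5, 0)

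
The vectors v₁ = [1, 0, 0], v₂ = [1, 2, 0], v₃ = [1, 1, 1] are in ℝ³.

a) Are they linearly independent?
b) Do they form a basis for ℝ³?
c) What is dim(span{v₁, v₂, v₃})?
Yes independent, yes basis, dim = 3

Stack v₁, v₂, v₃ as rows of a 3×3 matrix.
[[1, 0, 0]; [1, 2, 0]; [1, 1, 1]] is already lower triangular with nonzero diagonal entries (1, 2, 1), so its determinant is the product of the diagonal entries, det = (1)·(2)·(1) = 2 ≠ 0, and the rows are linearly independent.
Three linearly independent vectors in ℝ³ form a basis for ℝ³, so dim(span{v₁,v₂,v₃}) = 3.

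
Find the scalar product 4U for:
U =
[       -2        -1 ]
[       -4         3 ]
4U =
[       -8        -4 ]
[      -16        12 ]

Scalar multiplication is elementwise: (4U)[i][j] = 4 * U[i][j].
  (4U)[0][0] = 4 * (-2) = -8
  (4U)[0][1] = 4 * (-1) = -4
  (4U)[1][0] = 4 * (-4) = -16
  (4U)[1][1] = 4 * (3) = 12
4U =
[       -8        -4 ]
[      -16        12 ]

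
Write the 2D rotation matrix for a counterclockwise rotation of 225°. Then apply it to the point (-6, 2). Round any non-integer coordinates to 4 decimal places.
R = [[-√2/2, √2/2], [-√2/2, -√2/2]]; R·(-6, 2) = (5.6569, 2.8284)

Rotation matrix formula: R(θ) = [[cos θ, -sin θ], [sin θ, cos θ]]
For θ = 225°:
cos(225°) = -√2/2
sin(225°) = -√2/2
R = [[-√2/2, √2/2], [-√2/2, -√2/2]]
Apply to (-6, 2): [-√2/2·-6 + (√2/2)·2, -√2/2·-6 + -√2/2·2] = (5.6569, 2.8284)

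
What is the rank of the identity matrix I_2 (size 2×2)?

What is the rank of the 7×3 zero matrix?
rank(I_2) = 2, rank(0) = 0

The identity I_2 has 2 columns that are the standard basis vectors e_1, …, e_2. These are linearly independent, so all 2 columns are pivots and rank(I_2) = 2.
The 7×3 zero matrix has every entry zero, so every row is the zero row and there are no pivots; rank(0) = 0.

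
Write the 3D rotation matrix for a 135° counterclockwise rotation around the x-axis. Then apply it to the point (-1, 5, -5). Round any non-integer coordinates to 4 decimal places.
R = [[1, 0, 0], [0, -√2/2, -√2/2], [0, √2/2, -√2/2]]; R·(-1, 5, -5) = (-1.0000, 0.0000, 7.0711)

Rotation matrix for 135° around x-axis:
cos(135°) = -√2/2, sin(135°) = √2/2
R = [[1, 0, 0], [0, -√2/2, -√2/2], [0, √2/2, -√2/2]]
Apply to (-1, 5, -5): R·[-1, 5, -5]ᵀ = (-1.0000, 0.0000, 7.0711)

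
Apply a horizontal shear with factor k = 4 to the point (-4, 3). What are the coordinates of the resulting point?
(8, 3)

Shear matrix for horizontal shear with factor k = 4:
[[1, 4], [0, 1]]
Result: (-4, 3) → (8, 3)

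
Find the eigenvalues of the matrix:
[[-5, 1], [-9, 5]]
λ = -4 and λ = 4

Characteristic equation: det(A - λI) = 0
λ² - (trace)λ + (det) = 0
λ² - (0)λ + (-16) = 0
λ² - 0λ - 16 = 0
Solving: λ = -4, 4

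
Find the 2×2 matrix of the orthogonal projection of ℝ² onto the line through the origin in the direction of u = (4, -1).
[[16/17, -4/17], [-4/17, 1/17]]

The orthogonal projection onto the line spanned by a nonzero vector u = (a, b) has matrix P = (u uᵀ) / (uᵀ u) = (1/(a² + b²)) · [[a², ab], [ab, b²]].
Here u = (4, -1), so a² + b² = 16 + 1 = 17.
P = (1/17) · [[16, -4], [-4, 1]] = [[16/17, -4/17], [-4/17, 1/17]].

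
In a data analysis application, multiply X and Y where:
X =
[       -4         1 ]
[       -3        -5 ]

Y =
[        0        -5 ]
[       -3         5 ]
XY =
[       -3        25 ]
[       15       -10 ]

Matrix multiplication: (XY)[i][j] = sum over k of X[i][k] * Y[k][j].
  (XY)[0][0] = (-4)*(0) + (1)*(-3) = -3
  (XY)[0][1] = (-4)*(-5) + (1)*(5) = 25
  (XY)[1][0] = (-3)*(0) + (-5)*(-3) = 15
  (XY)[1][1] = (-3)*(-5) + (-5)*(5) = -10
XY =
[       -3        25 ]
[       15       -10 ]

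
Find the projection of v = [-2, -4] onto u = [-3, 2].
[6/13, -4/13]

The projection of v onto u is proj_u(v) = ((v·u) / (u·u)) · u.
v·u = (-2)*(-3) + (-4)*(2) = -2.
u·u = (-3)*(-3) + (2)*(2) = 13.
coefficient = -2 / 13 = -2/13.
proj_u(v) = -2/13 · [-3, 2] = [6/13, -4/13].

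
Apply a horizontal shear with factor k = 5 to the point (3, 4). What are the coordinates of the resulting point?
(23, 4)

Shear matrix for horizontal shear with factor k = 5:
[[1, 5], [0, 1]]
Result: (3, 4) → (23, 4)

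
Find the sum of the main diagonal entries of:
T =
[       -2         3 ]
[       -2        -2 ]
tr(T) = -2 - 2 = -4

The trace of a square matrix is the sum of its diagonal entries.
Diagonal entries of T: T[0][0] = -2, T[1][1] = -2.
tr(T) = -2 - 2 = -4.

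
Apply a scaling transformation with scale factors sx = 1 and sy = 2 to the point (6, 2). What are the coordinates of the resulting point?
(6, 4)

Scaling matrix:
[[1, 0], [0, 2]]
Result: (6 × 1, 2 × 2) = (6, 4)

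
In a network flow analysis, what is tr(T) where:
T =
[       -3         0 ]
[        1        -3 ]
tr(T) = -3 - 3 = -6

The trace of a square matrix is the sum of its diagonal entries.
Diagonal entries of T: T[0][0] = -3, T[1][1] = -3.
tr(T) = -3 - 3 = -6.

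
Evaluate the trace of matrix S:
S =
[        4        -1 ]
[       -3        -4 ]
tr(S) = 4 - 4 = 0

The trace of a square matrix is the sum of its diagonal entries.
Diagonal entries of S: S[0][0] = 4, S[1][1] = -4.
tr(S) = 4 - 4 = 0.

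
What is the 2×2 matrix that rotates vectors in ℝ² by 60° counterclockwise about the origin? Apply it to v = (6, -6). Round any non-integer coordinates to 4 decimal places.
R = [[1/2, -√3/2], [√3/2, 1/2]]; R·v = (8.1962, 2.1962)

A counterclockwise rotation by angle θ in ℝ² has matrix R(θ) = [[cos θ, -sin θ], [sin θ, cos θ]].
For θ = 60°: cos θ = 1/2, sin θ = √3/2.
R(60°) = [[1/2, -√3/2], [√3/2, 1/2]].
R·v = [1/2·6 + (-√3/2)·-6, √3/2·6 + 1/2·-6] = (8.1962, 2.1962).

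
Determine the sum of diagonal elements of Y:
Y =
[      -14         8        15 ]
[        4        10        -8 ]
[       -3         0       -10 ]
tr(Y) = -14 + 10 - 10 = -14

The trace of a square matrix is the sum of its diagonal entries.
Diagonal entries of Y: Y[0][0] = -14, Y[1][1] = 10, Y[2][2] = -10.
tr(Y) = -14 + 10 - 10 = -14.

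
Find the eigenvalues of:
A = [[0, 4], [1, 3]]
λ = -1, 4

Solve det(A - λI) = 0. For a 2×2 matrix this is λ² - (trace)λ + det = 0.
trace(A) = 0 + 3 = 3.
det(A) = (0)*(3) - (4)*(1) = 0 - 4 = -4.
Characteristic equation: λ² - (3)λ + (-4) = 0.
Discriminant: (3)² - 4*(-4) = 9 + 16 = 25.
Roots: λ = (3 ± √25) / 2 = -1, 4.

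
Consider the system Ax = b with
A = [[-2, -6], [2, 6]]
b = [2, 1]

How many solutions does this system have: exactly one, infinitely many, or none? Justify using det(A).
No solution

det(A) = (-2)*(6) - (-6)*(2) = 0, so A is singular.
The column space of A is span(column 1) = span([-2, 2]).
b = [2, 1] is not a scalar multiple of column 1, so b ∉ column space and the system is inconsistent — no solution.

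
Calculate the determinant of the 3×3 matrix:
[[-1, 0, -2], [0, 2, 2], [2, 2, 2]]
8

Expansion along first row:
det = -1·det([[2,2],[2,2]]) - 0·det([[0,2],[2,2]]) + -2·det([[0,2],[2,2]])
    = -1·(2·2 - 2·2) - 0·(0·2 - 2·2) + -2·(0·2 - 2·2)
    = -1·0 - 0·-4 + -2·-4
    = 0 + 0 + 8 = 8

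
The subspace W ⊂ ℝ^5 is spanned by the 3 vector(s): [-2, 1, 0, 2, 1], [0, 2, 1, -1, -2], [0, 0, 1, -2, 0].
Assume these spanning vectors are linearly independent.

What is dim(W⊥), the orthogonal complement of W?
dim(W⊥) = 2

For any subspace W of ℝ^n, dim(W) + dim(W⊥) = n (the whole-space dimension).
Here the given 3 vectors are linearly independent, so dim(W) = 3.
Thus dim(W⊥) = n - dim(W) = 5 - 3 = 2.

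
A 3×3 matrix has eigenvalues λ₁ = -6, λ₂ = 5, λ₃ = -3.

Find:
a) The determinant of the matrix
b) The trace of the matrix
det = 90, trace = -4

Two standard eigenvalue identities:
- det(A) equals the product of the eigenvalues (counted with multiplicity).
- trace(A) equals the sum of the eigenvalues.
det(A) = (-6)*(5)*(-3) = 90.
trace(A) = -6 + 5 - 3 = -4.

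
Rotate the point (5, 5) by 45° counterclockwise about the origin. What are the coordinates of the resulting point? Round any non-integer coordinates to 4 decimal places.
(0.0000, 7.0711)

Rotation matrix R(θ) = [[cos θ, -sin θ], [sin θ, cos θ]]; for θ = 45°:
R = [[√2/2, -√2/2], [√2/2, √2/2]]
Result: R × [5, 5]ᵀ = [√2/2·5 + (-√2/2)·5, √2/2·5 + (√2/2)·5]ᵀ = (0.0000, 7.0711)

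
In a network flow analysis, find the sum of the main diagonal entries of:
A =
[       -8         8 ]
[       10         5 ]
tr(A) = -8 + 5 = -3

The trace of a square matrix is the sum of its diagonal entries.
Diagonal entries of A: A[0][0] = -8, A[1][1] = 5.
tr(A) = -8 + 5 = -3.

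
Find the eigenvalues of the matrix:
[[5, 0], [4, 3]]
λ = 3 and λ = 5

Characteristic equation: det(A - λI) = 0
λ² - (trace)λ + (det) = 0
λ² - (8)λ + (15) = 0
λ² - 8λ + 15 = 0
Solving: λ = 3, 5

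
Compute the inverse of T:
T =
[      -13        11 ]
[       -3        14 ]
det(T) = -149
T⁻¹ =
[  -14/149    11/149 ]
[   -3/149    13/149 ]

For a 2×2 matrix T = [[a, b], [c, d]] with det(T) ≠ 0, T⁻¹ = (1/det(T)) * [[d, -b], [-c, a]].
det(T) = (-13)*(14) - (11)*(-3) = -182 + 33 = -149.
T⁻¹ = (1/-149) * [[14, -11], [3, -13]].
Dividing each entry by -149 and reducing:
T⁻¹ =
[  -14/149    11/149 ]
[   -3/149    13/149 ]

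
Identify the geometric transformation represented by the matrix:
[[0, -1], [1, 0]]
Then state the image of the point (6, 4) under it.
rotation by 90° counterclockwise; image of (6, 4) is (-4, 6)

This matches the form [[cos θ, -sin θ], [sin θ, cos θ]] of a rotation matrix; reading off cos θ and sin θ gives the angle.
The matrix [[0, -1], [1, 0]] represents: rotation by 90° counterclockwise.
Applying it to (6, 4): [0·6 + -1·4, 1·6 + 0·4] = (-4, 6).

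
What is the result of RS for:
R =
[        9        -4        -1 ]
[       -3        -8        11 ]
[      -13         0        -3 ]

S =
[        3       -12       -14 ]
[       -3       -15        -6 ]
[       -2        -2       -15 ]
RS =
[       41       -46       -87 ]
[       -7       134       -75 ]
[      -33       162       227 ]

Matrix multiplication: (RS)[i][j] = sum over k of R[i][k] * S[k][j].
  (RS)[0][0] = (9)*(3) + (-4)*(-3) + (-1)*(-2) = 41
  (RS)[0][1] = (9)*(-12) + (-4)*(-15) + (-1)*(-2) = -46
  (RS)[0][2] = (9)*(-14) + (-4)*(-6) + (-1)*(-15) = -87
  (RS)[1][0] = (-3)*(3) + (-8)*(-3) + (11)*(-2) = -7
  (RS)[1][1] = (-3)*(-12) + (-8)*(-15) + (11)*(-2) = 134
  (RS)[1][2] = (-3)*(-14) + (-8)*(-6) + (11)*(-15) = -75
  (RS)[2][0] = (-13)*(3) + (0)*(-3) + (-3)*(-2) = -33
  (RS)[2][1] = (-13)*(-12) + (0)*(-15) + (-3)*(-2) = 162
  (RS)[2][2] = (-13)*(-14) + (0)*(-6) + (-3)*(-15) = 227
RS =
[       41       -46       -87 ]
[       -7       134       -75 ]
[      -33       162       227 ]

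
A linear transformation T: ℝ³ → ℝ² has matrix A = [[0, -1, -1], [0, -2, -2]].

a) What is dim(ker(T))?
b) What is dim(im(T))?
dim(ker) = 2, dim(im) = 1

Observe that row 2 = 2 × row 1 (so the rows are linearly dependent).
Thus rank(A) = 1 (only one linearly independent row).
dim(im(T)) = rank(A) = 1.
By the rank-nullity theorem applied to T: ℝ³ → ℝ², rank(A) + nullity(A) = 3 (the domain dimension), so dim(ker(T)) = 3 - 1 = 2.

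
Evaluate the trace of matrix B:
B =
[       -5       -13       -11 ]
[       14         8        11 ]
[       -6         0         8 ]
tr(B) = -5 + 8 + 8 = 11

The trace of a square matrix is the sum of its diagonal entries.
Diagonal entries of B: B[0][0] = -5, B[1][1] = 8, B[2][2] = 8.
tr(B) = -5 + 8 + 8 = 11.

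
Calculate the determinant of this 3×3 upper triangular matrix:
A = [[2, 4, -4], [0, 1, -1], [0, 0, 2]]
4

The determinant of a triangular matrix is the product of its diagonal entries (the off-diagonal entries above the diagonal do not affect it).
det(A) = (2) * (1) * (2) = 4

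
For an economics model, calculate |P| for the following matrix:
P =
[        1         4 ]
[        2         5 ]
det(P) = -3

For a 2×2 matrix [[a, b], [c, d]], det = a*d - b*c.
det(P) = (1)*(5) - (4)*(2) = 5 - 8 = -3.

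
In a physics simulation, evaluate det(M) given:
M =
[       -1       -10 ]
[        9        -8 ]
det(M) = 98

For a 2×2 matrix [[a, b], [c, d]], det = a*d - b*c.
det(M) = (-1)*(-8) - (-10)*(9) = 8 + 90 = 98.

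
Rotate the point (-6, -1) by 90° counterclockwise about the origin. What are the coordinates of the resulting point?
(1, -6)

Rotation matrix R(θ) = [[cos θ, -sin θ], [sin θ, cos θ]]; for θ = 90°:
R = [[0, -1], [1, 0]]
Result: R × [-6, -1]ᵀ = [0·-6 + (-1)·-1, 1·-6 + (0)·-1]ᵀ = (1, -6)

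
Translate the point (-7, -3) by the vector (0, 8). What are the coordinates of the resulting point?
(-7, 5)

Translation by (0, 8):
x' = -7 + 0 = -7
y' = -3 + 8 = 5
Homogeneous matrix: [[1, 0, 0], [0, 1, 8], [0, 0, 1]]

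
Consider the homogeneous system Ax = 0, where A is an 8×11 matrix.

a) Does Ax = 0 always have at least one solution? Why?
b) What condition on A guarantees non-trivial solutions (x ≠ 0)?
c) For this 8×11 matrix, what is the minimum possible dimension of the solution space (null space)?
a) Yes, x = 0 is always a solution. b) When A has linearly dependent columns (rank < n). c) Minimum nullity = 3.

a) x = 0 satisfies A·0 = 0, so the zero vector is always a solution.
b) Non-trivial solutions exist iff the columns of A are linearly dependent, equivalently rank(A) < n (the number of columns).
c) By rank-nullity, rank(A) + nullity(A) = n = 11. Since A has only 8 rows, rank(A) ≤ 8, so nullity(A) ≥ 11 - 8 = 3.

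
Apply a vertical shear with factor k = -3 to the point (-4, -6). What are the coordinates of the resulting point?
(-4, 6)

Shear matrix for vertical shear with factor k = -3:
[[1, 0], [-3, 1]]
Result: (-4, -6) → (-4, 6)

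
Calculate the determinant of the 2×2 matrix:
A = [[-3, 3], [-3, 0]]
9

For A = [[a, b], [c, d]], det(A) = a*d - b*c.
det(A) = (-3)*(0) - (3)*(-3) = 0 - -9 = 9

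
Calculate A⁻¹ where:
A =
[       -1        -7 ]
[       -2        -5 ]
det(A) = -9
A⁻¹ =
[      5/9      -7/9 ]
[     -2/9       1/9 ]

For a 2×2 matrix A = [[a, b], [c, d]] with det(A) ≠ 0, A⁻¹ = (1/det(A)) * [[d, -b], [-c, a]].
det(A) = (-1)*(-5) - (-7)*(-2) = 5 - 14 = -9.
A⁻¹ = (1/-9) * [[-5, 7], [2, -1]].
Dividing each entry by -9 and reducing:
A⁻¹ =
[      5/9      -7/9 ]
[     -2/9       1/9 ]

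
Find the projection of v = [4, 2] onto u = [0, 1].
[0, 2]

The projection of v onto u is proj_u(v) = ((v·u) / (u·u)) · u.
v·u = (4)*(0) + (2)*(1) = 2.
u·u = (0)*(0) + (1)*(1) = 1.
coefficient = 2 / 1 = 2.
proj_u(v) = 2 · [0, 1] = [0, 2].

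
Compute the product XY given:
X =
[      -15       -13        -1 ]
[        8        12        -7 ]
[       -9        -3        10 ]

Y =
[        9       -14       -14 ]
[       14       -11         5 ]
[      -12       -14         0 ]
XY =
[     -305       367       145 ]
[      324      -146       -52 ]
[     -243        19       111 ]

Matrix multiplication: (XY)[i][j] = sum over k of X[i][k] * Y[k][j].
  (XY)[0][0] = (-15)*(9) + (-13)*(14) + (-1)*(-12) = -305
  (XY)[0][1] = (-15)*(-14) + (-13)*(-11) + (-1)*(-14) = 367
  (XY)[0][2] = (-15)*(-14) + (-13)*(5) + (-1)*(0) = 145
  (XY)[1][0] = (8)*(9) + (12)*(14) + (-7)*(-12) = 324
  (XY)[1][1] = (8)*(-14) + (12)*(-11) + (-7)*(-14) = -146
  (XY)[1][2] = (8)*(-14) + (12)*(5) + (-7)*(0) = -52
  (XY)[2][0] = (-9)*(9) + (-3)*(14) + (10)*(-12) = -243
  (XY)[2][1] = (-9)*(-14) + (-3)*(-11) + (10)*(-14) = 19
  (XY)[2][2] = (-9)*(-14) + (-3)*(5) + (10)*(0) = 111
XY =
[     -305       367       145 ]
[      324      -146       -52 ]
[     -243        19       111 ]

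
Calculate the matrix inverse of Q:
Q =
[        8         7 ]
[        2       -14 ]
det(Q) = -126
Q⁻¹ =
[      1/9      1/18 ]
[     1/63     -4/63 ]

For a 2×2 matrix Q = [[a, b], [c, d]] with det(Q) ≠ 0, Q⁻¹ = (1/det(Q)) * [[d, -b], [-c, a]].
det(Q) = (8)*(-14) - (7)*(2) = -112 - 14 = -126.
Q⁻¹ = (1/-126) * [[-14, -7], [-2, 8]].
Dividing each entry by -126 and reducing:
Q⁻¹ =
[      1/9      1/18 ]
[     1/63     -4/63 ]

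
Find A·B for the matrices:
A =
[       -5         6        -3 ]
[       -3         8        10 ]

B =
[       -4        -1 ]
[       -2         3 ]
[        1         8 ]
AB =
[        5        -1 ]
[        6       107 ]

Matrix multiplication: (AB)[i][j] = sum over k of A[i][k] * B[k][j].
  (AB)[0][0] = (-5)*(-4) + (6)*(-2) + (-3)*(1) = 5
  (AB)[0][1] = (-5)*(-1) + (6)*(3) + (-3)*(8) = -1
  (AB)[1][0] = (-3)*(-4) + (8)*(-2) + (10)*(1) = 6
  (AB)[1][1] = (-3)*(-1) + (8)*(3) + (10)*(8) = 107
AB =
[        5        -1 ]
[        6       107 ]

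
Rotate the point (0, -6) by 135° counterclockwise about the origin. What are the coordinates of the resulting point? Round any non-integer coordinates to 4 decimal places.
(4.2426, 4.2426)

Rotation matrix R(θ) = [[cos θ, -sin θ], [sin θ, cos θ]]; for θ = 135°:
R = [[-√2/2, -√2/2], [√2/2, -√2/2]]
Result: R × [0, -6]ᵀ = [-√2/2·0 + (-√2/2)·-6, √2/2·0 + (-√2/2)·-6]ᵀ = (4.2426, 4.2426)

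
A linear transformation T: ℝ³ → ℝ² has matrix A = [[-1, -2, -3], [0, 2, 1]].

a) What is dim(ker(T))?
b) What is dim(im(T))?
dim(ker) = 1, dim(im) = 2

The two rows are not scalar multiples of one another (no single k satisfies row 2 = k × row 1), so they are linearly independent.
Thus rank(A) = 2.
dim(im(T)) = rank(A) = 2.
By the rank-nullity theorem applied to T: ℝ³ → ℝ², rank(A) + nullity(A) = 3 (the domain dimension), so dim(ker(T)) = 3 - 2 = 1.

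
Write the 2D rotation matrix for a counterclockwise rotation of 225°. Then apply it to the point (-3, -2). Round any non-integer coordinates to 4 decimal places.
R = [[-√2/2, √2/2], [-√2/2, -√2/2]]; R·(-3, -2) = (0.7071, 3.5355)

Rotation matrix formula: R(θ) = [[cos θ, -sin θ], [sin θ, cos θ]]
For θ = 225°:
cos(225°) = -√2/2
sin(225°) = -√2/2
R = [[-√2/2, √2/2], [-√2/2, -√2/2]]
Apply to (-3, -2): [-√2/2·-3 + (√2/2)·-2, -√2/2·-3 + -√2/2·-2] = (0.7071, 3.5355)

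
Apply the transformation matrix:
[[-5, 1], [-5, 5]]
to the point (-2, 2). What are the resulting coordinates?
(12, 20)

Matrix multiplication:
[[-5, 1], [-5, 5]] × [-2, 2]ᵀ
= [-5×-2 + 1×2, -5×-2 + 5×2]ᵀ
= [12.0000, 20.0000]ᵀ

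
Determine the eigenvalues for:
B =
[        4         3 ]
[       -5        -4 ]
λ = -1, 1

Solve det(B - λI) = 0. For a 2×2 matrix the characteristic equation is λ² - (trace)λ + det = 0.
trace(B) = a + d = 4 - 4 = 0.
det(B) = a*d - b*c = (4)*(-4) - (3)*(-5) = -16 + 15 = -1.
Characteristic equation: λ² - (0)λ + (-1) = 0.
Discriminant = (0)² - 4*(-1) = 0 + 4 = 4.
λ = (0 ± √4) / 2 = (0 ± 2) / 2 = -1, 1.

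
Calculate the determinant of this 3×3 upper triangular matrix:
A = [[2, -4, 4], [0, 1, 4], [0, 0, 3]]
6

The determinant of a triangular matrix is the product of its diagonal entries (the off-diagonal entries above the diagonal do not affect it).
det(A) = (2) * (1) * (3) = 6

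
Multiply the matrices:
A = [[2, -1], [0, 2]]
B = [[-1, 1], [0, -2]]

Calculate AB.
[[-2, 4], [0, -4]]

Each entry (i,j) of AB = sum over k of A[i][k]*B[k][j].
(AB)[0][0] = (2)*(-1) + (-1)*(0) = -2
(AB)[0][1] = (2)*(1) + (-1)*(-2) = 4
(AB)[1][0] = (0)*(-1) + (2)*(0) = 0
(AB)[1][1] = (0)*(1) + (2)*(-2) = -4
AB = [[-2, 4], [0, -4]]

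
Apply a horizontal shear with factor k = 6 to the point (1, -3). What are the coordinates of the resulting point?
(-17, -3)

Shear matrix for horizontal shear with factor k = 6:
[[1, 6], [0, 1]]
Result: (1, -3) → (-17, -3)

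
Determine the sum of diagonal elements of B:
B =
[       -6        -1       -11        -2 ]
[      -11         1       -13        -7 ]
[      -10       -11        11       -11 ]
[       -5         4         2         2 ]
tr(B) = -6 + 1 + 11 + 2 = 8

The trace of a square matrix is the sum of its diagonal entries.
Diagonal entries of B: B[0][0] = -6, B[1][1] = 1, B[2][2] = 11, B[3][3] = 2.
tr(B) = -6 + 1 + 11 + 2 = 8.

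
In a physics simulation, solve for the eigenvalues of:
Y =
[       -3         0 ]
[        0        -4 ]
λ = -4, -3

Solve det(Y - λI) = 0. For a 2×2 matrix the characteristic equation is λ² - (trace)λ + det = 0.
trace(Y) = a + d = -3 - 4 = -7.
det(Y) = a*d - b*c = (-3)*(-4) - (0)*(0) = 12 - 0 = 12.
Characteristic equation: λ² - (-7)λ + (12) = 0.
Discriminant = (-7)² - 4*(12) = 49 - 48 = 1.
λ = (-7 ± √1) / 2 = (-7 ± 1) / 2 = -4, -3.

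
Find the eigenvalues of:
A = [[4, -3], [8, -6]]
λ = -2, 0

Solve det(A - λI) = 0. For a 2×2 matrix this is λ² - (trace)λ + det = 0.
trace(A) = 4 - 6 = -2.
det(A) = (4)*(-6) - (-3)*(8) = -24 + 24 = 0.
Characteristic equation: λ² - (-2)λ + (0) = 0.
Discriminant: (-2)² - 4*(0) = 4 - 0 = 4.
Roots: λ = (-2 ± √4) / 2 = -2, 0.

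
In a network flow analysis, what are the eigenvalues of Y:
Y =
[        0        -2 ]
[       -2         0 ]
λ = -2, 2

Solve det(Y - λI) = 0. For a 2×2 matrix the characteristic equation is λ² - (trace)λ + det = 0.
trace(Y) = a + d = 0 + 0 = 0.
det(Y) = a*d - b*c = (0)*(0) - (-2)*(-2) = 0 - 4 = -4.
Characteristic equation: λ² - (0)λ + (-4) = 0.
Discriminant = (0)² - 4*(-4) = 0 + 16 = 16.
λ = (0 ± √16) / 2 = (0 ± 4) / 2 = -2, 2.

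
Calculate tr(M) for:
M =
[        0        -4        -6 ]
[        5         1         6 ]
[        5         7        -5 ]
tr(M) = 0 + 1 - 5 = -4

The trace of a square matrix is the sum of its diagonal entries.
Diagonal entries of M: M[0][0] = 0, M[1][1] = 1, M[2][2] = -5.
tr(M) = 0 + 1 - 5 = -4.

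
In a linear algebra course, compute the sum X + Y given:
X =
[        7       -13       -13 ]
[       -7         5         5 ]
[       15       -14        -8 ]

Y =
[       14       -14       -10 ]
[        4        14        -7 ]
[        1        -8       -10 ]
X + Y =
[       21       -27       -23 ]
[       -3        19        -2 ]
[       16       -22       -18 ]

Matrix addition is elementwise: (X+Y)[i][j] = X[i][j] + Y[i][j].
  (X+Y)[0][0] = (7) + (14) = 21
  (X+Y)[0][1] = (-13) + (-14) = -27
  (X+Y)[0][2] = (-13) + (-10) = -23
  (X+Y)[1][0] = (-7) + (4) = -3
  (X+Y)[1][1] = (5) + (14) = 19
  (X+Y)[1][2] = (5) + (-7) = -2
  (X+Y)[2][0] = (15) + (1) = 16
  (X+Y)[2][1] = (-14) + (-8) = -22
  (X+Y)[2][2] = (-8) + (-10) = -18
X + Y =
[       21       -27       -23 ]
[       -3        19        -2 ]
[       16       -22       -18 ]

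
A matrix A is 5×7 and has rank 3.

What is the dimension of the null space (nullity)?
4

The rank-nullity theorem for an m×n matrix states:
rank(A) + nullity(A) = n (the number of columns).
Here n = 7 and rank(A) = 3, so nullity(A) = 7 - 3 = 4.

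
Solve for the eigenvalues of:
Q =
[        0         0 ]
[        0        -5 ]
λ = -5, 0

Solve det(Q - λI) = 0. For a 2×2 matrix the characteristic equation is λ² - (trace)λ + det = 0.
trace(Q) = a + d = 0 - 5 = -5.
det(Q) = a*d - b*c = (0)*(-5) - (0)*(0) = 0 - 0 = 0.
Characteristic equation: λ² - (-5)λ + (0) = 0.
Discriminant = (-5)² - 4*(0) = 25 - 0 = 25.
λ = (-5 ± √25) / 2 = (-5 ± 5) / 2 = -5, 0.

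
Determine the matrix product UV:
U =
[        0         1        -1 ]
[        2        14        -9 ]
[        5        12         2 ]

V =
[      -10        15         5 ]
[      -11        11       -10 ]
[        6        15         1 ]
UV =
[      -17        -4       -11 ]
[     -228        49      -139 ]
[     -170       237       -93 ]

Matrix multiplication: (UV)[i][j] = sum over k of U[i][k] * V[k][j].
  (UV)[0][0] = (0)*(-10) + (1)*(-11) + (-1)*(6) = -17
  (UV)[0][1] = (0)*(15) + (1)*(11) + (-1)*(15) = -4
  (UV)[0][2] = (0)*(5) + (1)*(-10) + (-1)*(1) = -11
  (UV)[1][0] = (2)*(-10) + (14)*(-11) + (-9)*(6) = -228
  (UV)[1][1] = (2)*(15) + (14)*(11) + (-9)*(15) = 49
  (UV)[1][2] = (2)*(5) + (14)*(-10) + (-9)*(1) = -139
  (UV)[2][0] = (5)*(-10) + (12)*(-11) + (2)*(6) = -170
  (UV)[2][1] = (5)*(15) + (12)*(11) + (2)*(15) = 237
  (UV)[2][2] = (5)*(5) + (12)*(-10) + (2)*(1) = -93
UV =
[      -17        -4       -11 ]
[     -228        49      -139 ]
[     -170       237       -93 ]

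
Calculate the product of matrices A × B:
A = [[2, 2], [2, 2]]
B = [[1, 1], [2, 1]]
[[6, 4], [6, 4]]

Matrix multiplication:
C[0][0] = 2×1 + 2×2 = 6
C[0][1] = 2×1 + 2×1 = 4
C[1][0] = 2×1 + 2×2 = 6
C[1][1] = 2×1 + 2×1 = 4
Result: [[6, 4], [6, 4]]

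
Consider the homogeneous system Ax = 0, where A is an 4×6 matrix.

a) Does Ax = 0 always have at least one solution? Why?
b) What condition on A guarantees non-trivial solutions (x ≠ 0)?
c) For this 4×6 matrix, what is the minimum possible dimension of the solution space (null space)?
a) Yes, x = 0 is always a solution. b) When A has linearly dependent columns (rank < n). c) Minimum nullity = 2.

a) x = 0 satisfies A·0 = 0, so the zero vector is always a solution.
b) Non-trivial solutions exist iff the columns of A are linearly dependent, equivalently rank(A) < n (the number of columns).
c) By rank-nullity, rank(A) + nullity(A) = n = 6. Since A has only 4 rows, rank(A) ≤ 4, so nullity(A) ≥ 6 - 4 = 2.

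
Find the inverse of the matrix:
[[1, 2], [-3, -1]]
[[-1/5, -2/5], [3/5, 1/5]]

For [[a,b],[c,d]], inverse = (1/det)·[[d,-b],[-c,a]]
det = 1·-1 - 2·-3 = 5
Inverse = (1/5)·[[-1, -2], [3, 1]]
        = [[-1/5, -2/5], [3/5, 1/5]]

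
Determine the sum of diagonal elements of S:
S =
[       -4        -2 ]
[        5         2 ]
tr(S) = -4 + 2 = -2

The trace of a square matrix is the sum of its diagonal entries.
Diagonal entries of S: S[0][0] = -4, S[1][1] = 2.
tr(S) = -4 + 2 = -2.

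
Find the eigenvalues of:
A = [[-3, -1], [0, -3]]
λ = -3, -3

Solve det(A - λI) = 0. For a 2×2 matrix this is λ² - (trace)λ + det = 0.
trace(A) = -3 - 3 = -6.
det(A) = (-3)*(-3) - (-1)*(0) = 9 - 0 = 9.
Characteristic equation: λ² - (-6)λ + (9) = 0.
Discriminant: (-6)² - 4*(9) = 36 - 36 = 0.
Roots: λ = (-6 ± √0) / 2 = -3, -3.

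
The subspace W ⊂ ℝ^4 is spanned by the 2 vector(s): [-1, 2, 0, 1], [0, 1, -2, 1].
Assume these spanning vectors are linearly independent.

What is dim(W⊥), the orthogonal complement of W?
dim(W⊥) = 2

For any subspace W of ℝ^n, dim(W) + dim(W⊥) = n (the whole-space dimension).
Here the given 2 vectors are linearly independent, so dim(W) = 2.
Thus dim(W⊥) = n - dim(W) = 4 - 2 = 2.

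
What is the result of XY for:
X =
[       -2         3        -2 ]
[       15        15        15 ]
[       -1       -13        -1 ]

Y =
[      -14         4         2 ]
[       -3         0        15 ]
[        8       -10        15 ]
XY =
[        3        12        11 ]
[     -135       -90       480 ]
[       45         6      -212 ]

Matrix multiplication: (XY)[i][j] = sum over k of X[i][k] * Y[k][j].
  (XY)[0][0] = (-2)*(-14) + (3)*(-3) + (-2)*(8) = 3
  (XY)[0][1] = (-2)*(4) + (3)*(0) + (-2)*(-10) = 12
  (XY)[0][2] = (-2)*(2) + (3)*(15) + (-2)*(15) = 11
  (XY)[1][0] = (15)*(-14) + (15)*(-3) + (15)*(8) = -135
  (XY)[1][1] = (15)*(4) + (15)*(0) + (15)*(-10) = -90
  (XY)[1][2] = (15)*(2) + (15)*(15) + (15)*(15) = 480
  (XY)[2][0] = (-1)*(-14) + (-13)*(-3) + (-1)*(8) = 45
  (XY)[2][1] = (-1)*(4) + (-13)*(0) + (-1)*(-10) = 6
  (XY)[2][2] = (-1)*(2) + (-13)*(15) + (-1)*(15) = -212
XY =
[        3        12        11 ]
[     -135       -90       480 ]
[       45         6      -212 ]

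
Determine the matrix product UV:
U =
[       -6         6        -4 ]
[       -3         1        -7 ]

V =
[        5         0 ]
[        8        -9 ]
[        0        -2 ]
UV =
[       18       -46 ]
[       -7         5 ]

Matrix multiplication: (UV)[i][j] = sum over k of U[i][k] * V[k][j].
  (UV)[0][0] = (-6)*(5) + (6)*(8) + (-4)*(0) = 18
  (UV)[0][1] = (-6)*(0) + (6)*(-9) + (-4)*(-2) = -46
  (UV)[1][0] = (-3)*(5) + (1)*(8) + (-7)*(0) = -7
  (UV)[1][1] = (-3)*(0) + (1)*(-9) + (-7)*(-2) = 5
UV =
[       18       -46 ]
[       -7         5 ]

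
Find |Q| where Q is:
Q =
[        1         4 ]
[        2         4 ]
det(Q) = -4

For a 2×2 matrix [[a, b], [c, d]], det = a*d - b*c.
det(Q) = (1)*(4) - (4)*(2) = 4 - 8 = -4.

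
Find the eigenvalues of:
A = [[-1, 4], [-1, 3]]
λ = 1, 1

Solve det(A - λI) = 0. For a 2×2 matrix this is λ² - (trace)λ + det = 0.
trace(A) = -1 + 3 = 2.
det(A) = (-1)*(3) - (4)*(-1) = -3 + 4 = 1.
Characteristic equation: λ² - (2)λ + (1) = 0.
Discriminant: (2)² - 4*(1) = 4 - 4 = 0.
Roots: λ = (2 ± √0) / 2 = 1, 1.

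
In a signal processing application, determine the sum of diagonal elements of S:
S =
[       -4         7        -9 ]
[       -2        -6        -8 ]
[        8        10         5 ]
tr(S) = -4 - 6 + 5 = -5

The trace of a square matrix is the sum of its diagonal entries.
Diagonal entries of S: S[0][0] = -4, S[1][1] = -6, S[2][2] = 5.
tr(S) = -4 - 6 + 5 = -5.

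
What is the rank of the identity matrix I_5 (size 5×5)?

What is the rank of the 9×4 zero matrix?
rank(I_5) = 5, rank(0) = 0

The identity I_5 has 5 columns that are the standard basis vectors e_1, …, e_5. These are linearly independent, so all 5 columns are pivots and rank(I_5) = 5.
The 9×4 zero matrix has every entry zero, so every row is the zero row and there are no pivots; rank(0) = 0.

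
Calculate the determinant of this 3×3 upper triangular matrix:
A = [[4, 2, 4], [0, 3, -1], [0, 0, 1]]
12

The determinant of a triangular matrix is the product of its diagonal entries (the off-diagonal entries above the diagonal do not affect it).
det(A) = (4) * (3) * (1) = 12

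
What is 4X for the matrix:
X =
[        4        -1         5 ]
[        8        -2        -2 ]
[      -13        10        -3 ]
4X =
[       16        -4        20 ]
[       32        -8        -8 ]
[      -52        40       -12 ]

Scalar multiplication is elementwise: (4X)[i][j] = 4 * X[i][j].
  (4X)[0][0] = 4 * (4) = 16
  (4X)[0][1] = 4 * (-1) = -4
  (4X)[0][2] = 4 * (5) = 20
  (4X)[1][0] = 4 * (8) = 32
  (4X)[1][1] = 4 * (-2) = -8
  (4X)[1][2] = 4 * (-2) = -8
  (4X)[2][0] = 4 * (-13) = -52
  (4X)[2][1] = 4 * (10) = 40
  (4X)[2][2] = 4 * (-3) = -12
4X =
[       16        -4        20 ]
[       32        -8        -8 ]
[      -52        40       -12 ]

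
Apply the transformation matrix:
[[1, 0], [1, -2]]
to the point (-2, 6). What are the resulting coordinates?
(-2, -14)

Matrix multiplication:
[[1, 0], [1, -2]] × [-2, 6]ᵀ
= [1×-2 + 0×6, 1×-2 + -2×6]ᵀ
= [-2.0000, -14.0000]ᵀ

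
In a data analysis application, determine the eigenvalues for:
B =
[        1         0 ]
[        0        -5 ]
λ = -5, 1

Solve det(B - λI) = 0. For a 2×2 matrix the characteristic equation is λ² - (trace)λ + det = 0.
trace(B) = a + d = 1 - 5 = -4.
det(B) = a*d - b*c = (1)*(-5) - (0)*(0) = -5 - 0 = -5.
Characteristic equation: λ² - (-4)λ + (-5) = 0.
Discriminant = (-4)² - 4*(-5) = 16 + 20 = 36.
λ = (-4 ± √36) / 2 = (-4 ± 6) / 2 = -5, 1.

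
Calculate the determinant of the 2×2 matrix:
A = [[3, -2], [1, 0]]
2

For A = [[a, b], [c, d]], det(A) = a*d - b*c.
det(A) = (3)*(0) - (-2)*(1) = 0 - -2 = 2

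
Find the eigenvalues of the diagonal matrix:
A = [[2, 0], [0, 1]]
λ₁ = 2, λ₂ = 1

The characteristic polynomial of A is det(A - λI) = (2 - λ)(1 - λ) = 0.
The roots are λ = 2 and λ = 1, so the eigenvalues are the diagonal entries.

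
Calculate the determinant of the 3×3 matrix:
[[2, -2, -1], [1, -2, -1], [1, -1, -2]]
3

Expansion along first row:
det = 2·det([[-2,-1],[-1,-2]]) - -2·det([[1,-1],[1,-2]]) + -1·det([[1,-2],[1,-1]])
    = 2·(-2·-2 - -1·-1) - -2·(1·-2 - -1·1) + -1·(1·-1 - -2·1)
    = 2·3 - -2·-1 + -1·1
    = 6 + -2 + -1 = 3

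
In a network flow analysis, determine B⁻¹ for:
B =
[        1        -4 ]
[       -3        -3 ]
det(B) = -15
B⁻¹ =
[      1/5     -4/15 ]
[     -1/5     -1/15 ]

For a 2×2 matrix B = [[a, b], [c, d]] with det(B) ≠ 0, B⁻¹ = (1/det(B)) * [[d, -b], [-c, a]].
det(B) = (1)*(-3) - (-4)*(-3) = -3 - 12 = -15.
B⁻¹ = (1/-15) * [[-3, 4], [3, 1]].
Dividing each entry by -15 and reducing:
B⁻¹ =
[      1/5     -4/15 ]
[     -1/5     -1/15 ]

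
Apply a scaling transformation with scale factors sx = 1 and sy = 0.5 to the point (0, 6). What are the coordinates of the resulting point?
(0, 3.0)

Scaling matrix:
[[1, 0], [0, 0.50]]
Result: (0 × 1, 6 × 0.5) = (0, 3.0)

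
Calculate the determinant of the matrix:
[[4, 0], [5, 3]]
12

For a 2×2 matrix [[a, b], [c, d]], det = ad - bc
det = (4)(3) - (0)(5) = 12 - 0 = 12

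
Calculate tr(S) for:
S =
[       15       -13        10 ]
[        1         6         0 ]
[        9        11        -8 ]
tr(S) = 15 + 6 - 8 = 13

The trace of a square matrix is the sum of its diagonal entries.
Diagonal entries of S: S[0][0] = 15, S[1][1] = 6, S[2][2] = -8.
tr(S) = 15 + 6 - 8 = 13.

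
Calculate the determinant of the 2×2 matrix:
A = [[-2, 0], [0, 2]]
-4

For A = [[a, b], [c, d]], det(A) = a*d - b*c.
det(A) = (-2)*(2) - (0)*(0) = -4 - 0 = -4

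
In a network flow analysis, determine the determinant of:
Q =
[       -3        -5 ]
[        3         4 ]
det(Q) = 3

For a 2×2 matrix [[a, b], [c, d]], det = a*d - b*c.
det(Q) = (-3)*(4) - (-5)*(3) = -12 + 15 = 3.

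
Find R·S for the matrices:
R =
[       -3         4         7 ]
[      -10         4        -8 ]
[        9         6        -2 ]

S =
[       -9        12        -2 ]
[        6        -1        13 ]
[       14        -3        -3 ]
RS =
[      149       -61        37 ]
[        2      -100        96 ]
[      -73       108        66 ]

Matrix multiplication: (RS)[i][j] = sum over k of R[i][k] * S[k][j].
  (RS)[0][0] = (-3)*(-9) + (4)*(6) + (7)*(14) = 149
  (RS)[0][1] = (-3)*(12) + (4)*(-1) + (7)*(-3) = -61
  (RS)[0][2] = (-3)*(-2) + (4)*(13) + (7)*(-3) = 37
  (RS)[1][0] = (-10)*(-9) + (4)*(6) + (-8)*(14) = 2
  (RS)[1][1] = (-10)*(12) + (4)*(-1) + (-8)*(-3) = -100
  (RS)[1][2] = (-10)*(-2) + (4)*(13) + (-8)*(-3) = 96
  (RS)[2][0] = (9)*(-9) + (6)*(6) + (-2)*(14) = -73
  (RS)[2][1] = (9)*(12) + (6)*(-1) + (-2)*(-3) = 108
  (RS)[2][2] = (9)*(-2) + (6)*(13) + (-2)*(-3) = 66
RS =
[      149       -61        37 ]
[        2      -100        96 ]
[      -73       108        66 ]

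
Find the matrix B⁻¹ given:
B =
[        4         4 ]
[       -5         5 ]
det(B) = 40
B⁻¹ =
[      1/8     -1/10 ]
[      1/8      1/10 ]

For a 2×2 matrix B = [[a, b], [c, d]] with det(B) ≠ 0, B⁻¹ = (1/det(B)) * [[d, -b], [-c, a]].
det(B) = (4)*(5) - (4)*(-5) = 20 + 20 = 40.
B⁻¹ = (1/40) * [[5, -4], [5, 4]].
Dividing each entry by 40 and reducing:
B⁻¹ =
[      1/8     -1/10 ]
[      1/8      1/10 ]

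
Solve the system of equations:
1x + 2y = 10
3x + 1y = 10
x = 2, y = 4

Use elimination (row reduction):
Equation 1: 1x + 2y = 10.
Equation 2: 3x + 1y = 10.
Multiply Eq1 by 3 and Eq2 by 1: 3x + 6y = 30;  3x + 1y = 10.
Subtract: (-5)y = -20, so y = 4.
Back-substitute into Eq1: 1x + 2*(4) = 10, so x = 2.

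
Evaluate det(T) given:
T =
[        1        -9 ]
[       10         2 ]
det(T) = 92

For a 2×2 matrix [[a, b], [c, d]], det = a*d - b*c.
det(T) = (1)*(2) - (-9)*(10) = 2 + 90 = 92.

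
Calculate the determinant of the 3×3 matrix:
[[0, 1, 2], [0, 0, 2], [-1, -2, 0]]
-2

Expansion along first row:
det = 0·det([[0,2],[-2,0]]) - 1·det([[0,2],[-1,0]]) + 2·det([[0,0],[-1,-2]])
    = 0·(0·0 - 2·-2) - 1·(0·0 - 2·-1) + 2·(0·-2 - 0·-1)
    = 0·4 - 1·2 + 2·0
    = 0 + -2 + 0 = -2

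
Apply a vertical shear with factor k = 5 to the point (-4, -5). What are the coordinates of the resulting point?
(-4, -25)

Shear matrix for vertical shear with factor k = 5:
[[1, 0], [5, 1]]
Result: (-4, -5) → (-4, -25)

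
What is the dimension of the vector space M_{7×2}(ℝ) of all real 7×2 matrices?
Dimension = 14

A real 7×2 matrix is determined by its 7·2 = 14 independent entries.
A standard basis is {E_ij : 1 ≤ i ≤ 7, 1 ≤ j ≤ 2}, where E_ij has a 1 in position (i, j) and 0 elsewhere — there are 14 such matrices, and they are linearly independent and span M_{7×2}(ℝ).
Therefore dim(M_{7×2}(ℝ)) = 14.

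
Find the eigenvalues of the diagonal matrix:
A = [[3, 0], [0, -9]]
λ₁ = 3, λ₂ = -9

The characteristic polynomial of A is det(A - λI) = (3 - λ)(-9 - λ) = 0.
The roots are λ = 3 and λ = -9, so the eigenvalues are the diagonal entries.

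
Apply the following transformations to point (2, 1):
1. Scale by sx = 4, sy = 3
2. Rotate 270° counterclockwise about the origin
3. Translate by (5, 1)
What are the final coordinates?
(8, -7)

Step 1: Scale → (8, 3)
Step 2: Rotate 270° → (3, -8)
Step 3: Translate → (8, -7)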